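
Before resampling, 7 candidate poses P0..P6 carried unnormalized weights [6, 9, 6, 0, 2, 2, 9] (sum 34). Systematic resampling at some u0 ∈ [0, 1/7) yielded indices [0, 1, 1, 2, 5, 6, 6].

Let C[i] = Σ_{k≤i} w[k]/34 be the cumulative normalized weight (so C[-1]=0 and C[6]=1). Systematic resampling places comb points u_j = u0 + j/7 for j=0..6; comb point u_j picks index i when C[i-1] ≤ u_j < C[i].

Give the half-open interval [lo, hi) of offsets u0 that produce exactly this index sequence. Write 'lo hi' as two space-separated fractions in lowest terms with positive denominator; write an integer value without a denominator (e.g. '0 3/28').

C = [3/17, 15/34, 21/34, 21/34, 23/34, 25/34, 1]
j=0 picked index 0: u0 ∈ [0, 3/17)
j=1 picked index 1: u0 ∈ [4/119, 71/238)
j=2 picked index 1: u0 ∈ [-13/119, 37/238)
j=3 picked index 2: u0 ∈ [3/238, 45/238)
j=4 picked index 5: u0 ∈ [25/238, 39/238)
j=5 picked index 6: u0 ∈ [5/238, 2/7)
j=6 picked index 6: u0 ∈ [-29/238, 1/7)
intersection: [25/238, 1/7)

25/238 1/7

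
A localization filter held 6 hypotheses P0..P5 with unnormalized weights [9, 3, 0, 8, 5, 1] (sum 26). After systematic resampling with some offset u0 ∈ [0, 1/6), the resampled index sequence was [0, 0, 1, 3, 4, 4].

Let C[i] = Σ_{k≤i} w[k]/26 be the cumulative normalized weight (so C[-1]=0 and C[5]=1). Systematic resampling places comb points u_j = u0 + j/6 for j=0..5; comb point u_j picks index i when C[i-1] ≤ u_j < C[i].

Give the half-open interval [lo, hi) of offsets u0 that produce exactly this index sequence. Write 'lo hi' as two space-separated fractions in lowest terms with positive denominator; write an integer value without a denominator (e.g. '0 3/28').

4/39 5/39

C = [9/26, 6/13, 6/13, 10/13, 25/26, 1]
j=0 picked index 0: u0 ∈ [0, 9/26)
j=1 picked index 0: u0 ∈ [-1/6, 7/39)
j=2 picked index 1: u0 ∈ [1/78, 5/39)
j=3 picked index 3: u0 ∈ [-1/26, 7/26)
j=4 picked index 4: u0 ∈ [4/39, 23/78)
j=5 picked index 4: u0 ∈ [-5/78, 5/39)
intersection: [4/39, 5/39)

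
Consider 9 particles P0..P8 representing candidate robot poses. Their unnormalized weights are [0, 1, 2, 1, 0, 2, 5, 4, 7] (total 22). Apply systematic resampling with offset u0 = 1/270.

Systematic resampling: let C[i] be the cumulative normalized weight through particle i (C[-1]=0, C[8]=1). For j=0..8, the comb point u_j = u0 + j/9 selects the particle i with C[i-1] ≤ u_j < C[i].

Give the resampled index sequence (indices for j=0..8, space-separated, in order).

C = [0, 1/22, 3/22, 2/11, 2/11, 3/11, 1/2, 15/22, 1]
j=0: u_0=1/270 ∈ [0, 1/22) → index 1
j=1: u_1=31/270 ∈ [1/22, 3/22) → index 2
j=2: u_2=61/270 ∈ [2/11, 3/11) → index 5
j=3: u_3=91/270 ∈ [3/11, 1/2) → index 6
j=4: u_4=121/270 ∈ [3/11, 1/2) → index 6
j=5: u_5=151/270 ∈ [1/2, 15/22) → index 7
j=6: u_6=181/270 ∈ [1/2, 15/22) → index 7
j=7: u_7=211/270 ∈ [15/22, 1) → index 8
j=8: u_8=241/270 ∈ [15/22, 1) → index 8

1 2 5 6 6 7 7 8 8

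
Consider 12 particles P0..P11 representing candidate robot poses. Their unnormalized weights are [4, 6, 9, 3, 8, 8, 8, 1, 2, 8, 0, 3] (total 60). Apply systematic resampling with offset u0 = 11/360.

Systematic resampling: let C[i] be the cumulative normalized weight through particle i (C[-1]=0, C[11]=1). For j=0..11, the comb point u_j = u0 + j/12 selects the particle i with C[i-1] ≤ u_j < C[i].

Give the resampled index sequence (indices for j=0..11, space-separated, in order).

C = [1/15, 1/6, 19/60, 11/30, 1/2, 19/30, 23/30, 47/60, 49/60, 19/20, 19/20, 1]
j=0: u_0=11/360 ∈ [0, 1/15) → index 0
j=1: u_1=41/360 ∈ [1/15, 1/6) → index 1
j=2: u_2=71/360 ∈ [1/6, 19/60) → index 2
j=3: u_3=101/360 ∈ [1/6, 19/60) → index 2
j=4: u_4=131/360 ∈ [19/60, 11/30) → index 3
j=5: u_5=161/360 ∈ [11/30, 1/2) → index 4
j=6: u_6=191/360 ∈ [1/2, 19/30) → index 5
j=7: u_7=221/360 ∈ [1/2, 19/30) → index 5
j=8: u_8=251/360 ∈ [19/30, 23/30) → index 6
j=9: u_9=281/360 ∈ [23/30, 47/60) → index 7
j=10: u_10=311/360 ∈ [49/60, 19/20) → index 9
j=11: u_11=341/360 ∈ [49/60, 19/20) → index 9

0 1 2 2 3 4 5 5 6 7 9 9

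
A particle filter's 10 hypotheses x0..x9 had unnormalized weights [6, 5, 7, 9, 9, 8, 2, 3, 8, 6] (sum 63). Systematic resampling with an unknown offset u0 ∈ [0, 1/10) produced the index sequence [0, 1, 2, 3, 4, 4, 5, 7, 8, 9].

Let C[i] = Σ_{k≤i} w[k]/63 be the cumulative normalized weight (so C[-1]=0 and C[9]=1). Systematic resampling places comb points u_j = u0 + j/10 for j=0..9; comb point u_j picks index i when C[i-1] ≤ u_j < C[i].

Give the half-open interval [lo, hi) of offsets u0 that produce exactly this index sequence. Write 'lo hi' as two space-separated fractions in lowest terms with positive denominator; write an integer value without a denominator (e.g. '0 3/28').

19/630 1/14

C = [2/21, 11/63, 2/7, 3/7, 4/7, 44/63, 46/63, 7/9, 19/21, 1]
j=0 picked index 0: u0 ∈ [0, 2/21)
j=1 picked index 1: u0 ∈ [-1/210, 47/630)
j=2 picked index 2: u0 ∈ [-8/315, 3/35)
j=3 picked index 3: u0 ∈ [-1/70, 9/70)
j=4 picked index 4: u0 ∈ [1/35, 6/35)
j=5 picked index 4: u0 ∈ [-1/14, 1/14)
j=6 picked index 5: u0 ∈ [-1/35, 31/315)
j=7 picked index 7: u0 ∈ [19/630, 7/90)
j=8 picked index 8: u0 ∈ [-1/45, 11/105)
j=9 picked index 9: u0 ∈ [1/210, 1/10)
intersection: [19/630, 1/14)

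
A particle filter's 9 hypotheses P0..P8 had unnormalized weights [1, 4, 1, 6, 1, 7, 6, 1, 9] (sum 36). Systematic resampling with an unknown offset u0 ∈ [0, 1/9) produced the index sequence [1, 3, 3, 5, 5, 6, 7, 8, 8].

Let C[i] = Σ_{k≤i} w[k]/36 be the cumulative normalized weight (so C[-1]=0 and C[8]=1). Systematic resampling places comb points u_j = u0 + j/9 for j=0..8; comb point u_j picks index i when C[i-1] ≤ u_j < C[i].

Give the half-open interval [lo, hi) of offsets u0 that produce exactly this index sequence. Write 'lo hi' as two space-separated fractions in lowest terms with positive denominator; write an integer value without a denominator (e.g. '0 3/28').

C = [1/36, 5/36, 1/6, 1/3, 13/36, 5/9, 13/18, 3/4, 1]
j=0 picked index 1: u0 ∈ [1/36, 5/36)
j=1 picked index 3: u0 ∈ [1/18, 2/9)
j=2 picked index 3: u0 ∈ [-1/18, 1/9)
j=3 picked index 5: u0 ∈ [1/36, 2/9)
j=4 picked index 5: u0 ∈ [-1/12, 1/9)
j=5 picked index 6: u0 ∈ [0, 1/6)
j=6 picked index 7: u0 ∈ [1/18, 1/12)
j=7 picked index 8: u0 ∈ [-1/36, 2/9)
j=8 picked index 8: u0 ∈ [-5/36, 1/9)
intersection: [1/18, 1/12)

1/18 1/12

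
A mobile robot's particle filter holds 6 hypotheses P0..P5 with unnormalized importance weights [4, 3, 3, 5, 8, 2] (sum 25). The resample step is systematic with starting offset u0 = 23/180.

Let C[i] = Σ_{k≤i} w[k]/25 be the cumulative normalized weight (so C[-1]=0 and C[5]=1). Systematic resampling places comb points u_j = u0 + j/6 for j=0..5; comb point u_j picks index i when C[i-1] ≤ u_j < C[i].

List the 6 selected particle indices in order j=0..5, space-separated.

0 2 3 4 4 5

C = [4/25, 7/25, 2/5, 3/5, 23/25, 1]
j=0: u_0=23/180 ∈ [0, 4/25) → index 0
j=1: u_1=53/180 ∈ [7/25, 2/5) → index 2
j=2: u_2=83/180 ∈ [2/5, 3/5) → index 3
j=3: u_3=113/180 ∈ [3/5, 23/25) → index 4
j=4: u_4=143/180 ∈ [3/5, 23/25) → index 4
j=5: u_5=173/180 ∈ [23/25, 1) → index 5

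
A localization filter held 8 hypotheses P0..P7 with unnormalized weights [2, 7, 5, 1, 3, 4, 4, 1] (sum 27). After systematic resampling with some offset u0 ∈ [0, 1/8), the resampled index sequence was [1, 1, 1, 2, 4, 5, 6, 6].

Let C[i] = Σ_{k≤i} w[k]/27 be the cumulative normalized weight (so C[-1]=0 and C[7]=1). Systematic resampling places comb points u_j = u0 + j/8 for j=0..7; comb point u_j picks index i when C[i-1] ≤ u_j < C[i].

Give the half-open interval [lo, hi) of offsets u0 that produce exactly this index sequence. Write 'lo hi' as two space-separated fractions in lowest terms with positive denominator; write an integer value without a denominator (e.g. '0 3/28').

2/27 1/12

C = [2/27, 1/3, 14/27, 5/9, 2/3, 22/27, 26/27, 1]
j=0 picked index 1: u0 ∈ [2/27, 1/3)
j=1 picked index 1: u0 ∈ [-11/216, 5/24)
j=2 picked index 1: u0 ∈ [-19/108, 1/12)
j=3 picked index 2: u0 ∈ [-1/24, 31/216)
j=4 picked index 4: u0 ∈ [1/18, 1/6)
j=5 picked index 5: u0 ∈ [1/24, 41/216)
j=6 picked index 6: u0 ∈ [7/108, 23/108)
j=7 picked index 6: u0 ∈ [-13/216, 19/216)
intersection: [2/27, 1/12)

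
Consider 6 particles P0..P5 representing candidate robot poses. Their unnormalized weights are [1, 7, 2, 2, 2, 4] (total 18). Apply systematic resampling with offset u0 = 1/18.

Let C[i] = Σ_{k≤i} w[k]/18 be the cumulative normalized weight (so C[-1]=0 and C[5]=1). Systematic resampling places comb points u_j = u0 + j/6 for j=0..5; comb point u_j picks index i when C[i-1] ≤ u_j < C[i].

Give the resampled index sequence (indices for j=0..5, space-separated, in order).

1 1 1 3 4 5

C = [1/18, 4/9, 5/9, 2/3, 7/9, 1]
j=0: u_0=1/18 ∈ [1/18, 4/9) → index 1
j=1: u_1=2/9 ∈ [1/18, 4/9) → index 1
j=2: u_2=7/18 ∈ [1/18, 4/9) → index 1
j=3: u_3=5/9 ∈ [5/9, 2/3) → index 3
j=4: u_4=13/18 ∈ [2/3, 7/9) → index 4
j=5: u_5=8/9 ∈ [7/9, 1) → index 5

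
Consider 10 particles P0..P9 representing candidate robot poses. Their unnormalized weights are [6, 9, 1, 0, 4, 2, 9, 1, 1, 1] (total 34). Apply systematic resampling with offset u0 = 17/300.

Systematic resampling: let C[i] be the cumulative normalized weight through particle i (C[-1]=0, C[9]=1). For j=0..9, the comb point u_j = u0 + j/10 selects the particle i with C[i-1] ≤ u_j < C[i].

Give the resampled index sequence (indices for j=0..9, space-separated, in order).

C = [3/17, 15/34, 8/17, 8/17, 10/17, 11/17, 31/34, 16/17, 33/34, 1]
j=0: u_0=17/300 ∈ [0, 3/17) → index 0
j=1: u_1=47/300 ∈ [0, 3/17) → index 0
j=2: u_2=77/300 ∈ [3/17, 15/34) → index 1
j=3: u_3=107/300 ∈ [3/17, 15/34) → index 1
j=4: u_4=137/300 ∈ [15/34, 8/17) → index 2
j=5: u_5=167/300 ∈ [8/17, 10/17) → index 4
j=6: u_6=197/300 ∈ [11/17, 31/34) → index 6
j=7: u_7=227/300 ∈ [11/17, 31/34) → index 6
j=8: u_8=257/300 ∈ [11/17, 31/34) → index 6
j=9: u_9=287/300 ∈ [16/17, 33/34) → index 8

0 0 1 1 2 4 6 6 6 8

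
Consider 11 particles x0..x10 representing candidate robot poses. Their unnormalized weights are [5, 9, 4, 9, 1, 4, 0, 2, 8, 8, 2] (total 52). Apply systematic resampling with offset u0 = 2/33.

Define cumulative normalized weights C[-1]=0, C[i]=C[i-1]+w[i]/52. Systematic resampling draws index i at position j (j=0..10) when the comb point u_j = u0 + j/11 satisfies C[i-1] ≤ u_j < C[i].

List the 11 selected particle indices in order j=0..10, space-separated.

C = [5/52, 7/26, 9/26, 27/52, 7/13, 8/13, 8/13, 17/26, 21/26, 25/26, 1]
j=0: u_0=2/33 ∈ [0, 5/52) → index 0
j=1: u_1=5/33 ∈ [5/52, 7/26) → index 1
j=2: u_2=8/33 ∈ [5/52, 7/26) → index 1
j=3: u_3=1/3 ∈ [7/26, 9/26) → index 2
j=4: u_4=14/33 ∈ [9/26, 27/52) → index 3
j=5: u_5=17/33 ∈ [9/26, 27/52) → index 3
j=6: u_6=20/33 ∈ [7/13, 8/13) → index 5
j=7: u_7=23/33 ∈ [17/26, 21/26) → index 8
j=8: u_8=26/33 ∈ [17/26, 21/26) → index 8
j=9: u_9=29/33 ∈ [21/26, 25/26) → index 9
j=10: u_10=32/33 ∈ [25/26, 1) → index 10

0 1 1 2 3 3 5 8 8 9 10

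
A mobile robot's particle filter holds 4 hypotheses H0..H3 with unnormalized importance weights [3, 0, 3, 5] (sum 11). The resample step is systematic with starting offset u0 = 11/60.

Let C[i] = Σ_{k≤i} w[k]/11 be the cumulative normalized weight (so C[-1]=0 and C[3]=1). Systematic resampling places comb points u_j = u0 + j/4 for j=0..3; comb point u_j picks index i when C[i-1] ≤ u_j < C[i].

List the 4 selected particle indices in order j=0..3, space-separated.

C = [3/11, 3/11, 6/11, 1]
j=0: u_0=11/60 ∈ [0, 3/11) → index 0
j=1: u_1=13/30 ∈ [3/11, 6/11) → index 2
j=2: u_2=41/60 ∈ [6/11, 1) → index 3
j=3: u_3=14/15 ∈ [6/11, 1) → index 3

0 2 3 3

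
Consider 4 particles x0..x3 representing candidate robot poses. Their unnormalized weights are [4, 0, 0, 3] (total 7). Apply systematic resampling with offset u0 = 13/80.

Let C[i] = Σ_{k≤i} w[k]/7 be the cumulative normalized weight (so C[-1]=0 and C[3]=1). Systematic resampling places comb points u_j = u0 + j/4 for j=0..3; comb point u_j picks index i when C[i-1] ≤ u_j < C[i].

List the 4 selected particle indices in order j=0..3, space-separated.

0 0 3 3

C = [4/7, 4/7, 4/7, 1]
j=0: u_0=13/80 ∈ [0, 4/7) → index 0
j=1: u_1=33/80 ∈ [0, 4/7) → index 0
j=2: u_2=53/80 ∈ [4/7, 1) → index 3
j=3: u_3=73/80 ∈ [4/7, 1) → index 3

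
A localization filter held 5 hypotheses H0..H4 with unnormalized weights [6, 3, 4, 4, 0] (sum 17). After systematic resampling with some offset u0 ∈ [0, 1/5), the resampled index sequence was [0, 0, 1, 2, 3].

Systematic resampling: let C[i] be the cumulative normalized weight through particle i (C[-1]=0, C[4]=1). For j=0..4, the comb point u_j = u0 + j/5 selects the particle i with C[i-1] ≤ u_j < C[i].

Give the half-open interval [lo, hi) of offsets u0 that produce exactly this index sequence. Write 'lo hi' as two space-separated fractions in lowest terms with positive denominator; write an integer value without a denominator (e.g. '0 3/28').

C = [6/17, 9/17, 13/17, 1, 1]
j=0 picked index 0: u0 ∈ [0, 6/17)
j=1 picked index 0: u0 ∈ [-1/5, 13/85)
j=2 picked index 1: u0 ∈ [-4/85, 11/85)
j=3 picked index 2: u0 ∈ [-6/85, 14/85)
j=4 picked index 3: u0 ∈ [-3/85, 1/5)
intersection: [0, 11/85)

0 11/85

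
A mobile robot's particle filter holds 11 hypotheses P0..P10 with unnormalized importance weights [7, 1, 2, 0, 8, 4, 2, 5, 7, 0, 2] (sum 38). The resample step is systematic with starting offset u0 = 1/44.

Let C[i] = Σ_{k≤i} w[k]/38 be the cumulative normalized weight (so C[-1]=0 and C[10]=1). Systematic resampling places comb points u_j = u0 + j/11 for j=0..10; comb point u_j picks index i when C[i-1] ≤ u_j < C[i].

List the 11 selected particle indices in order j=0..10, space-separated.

C = [7/38, 4/19, 5/19, 5/19, 9/19, 11/19, 12/19, 29/38, 18/19, 18/19, 1]
j=0: u_0=1/44 ∈ [0, 7/38) → index 0
j=1: u_1=5/44 ∈ [0, 7/38) → index 0
j=2: u_2=9/44 ∈ [7/38, 4/19) → index 1
j=3: u_3=13/44 ∈ [5/19, 9/19) → index 4
j=4: u_4=17/44 ∈ [5/19, 9/19) → index 4
j=5: u_5=21/44 ∈ [9/19, 11/19) → index 5
j=6: u_6=25/44 ∈ [9/19, 11/19) → index 5
j=7: u_7=29/44 ∈ [12/19, 29/38) → index 7
j=8: u_8=3/4 ∈ [12/19, 29/38) → index 7
j=9: u_9=37/44 ∈ [29/38, 18/19) → index 8
j=10: u_10=41/44 ∈ [29/38, 18/19) → index 8

0 0 1 4 4 5 5 7 7 8 8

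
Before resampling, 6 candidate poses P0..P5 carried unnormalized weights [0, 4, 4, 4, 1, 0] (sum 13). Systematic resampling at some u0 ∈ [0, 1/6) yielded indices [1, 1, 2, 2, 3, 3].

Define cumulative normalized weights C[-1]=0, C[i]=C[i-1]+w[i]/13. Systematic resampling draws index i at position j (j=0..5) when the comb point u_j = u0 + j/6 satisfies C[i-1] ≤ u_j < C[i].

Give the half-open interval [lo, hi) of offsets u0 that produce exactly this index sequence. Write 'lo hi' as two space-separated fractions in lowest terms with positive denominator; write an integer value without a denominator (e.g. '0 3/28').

C = [0, 4/13, 8/13, 12/13, 1, 1]
j=0 picked index 1: u0 ∈ [0, 4/13)
j=1 picked index 1: u0 ∈ [-1/6, 11/78)
j=2 picked index 2: u0 ∈ [-1/39, 11/39)
j=3 picked index 2: u0 ∈ [-5/26, 3/26)
j=4 picked index 3: u0 ∈ [-2/39, 10/39)
j=5 picked index 3: u0 ∈ [-17/78, 7/78)
intersection: [0, 7/78)

0 7/78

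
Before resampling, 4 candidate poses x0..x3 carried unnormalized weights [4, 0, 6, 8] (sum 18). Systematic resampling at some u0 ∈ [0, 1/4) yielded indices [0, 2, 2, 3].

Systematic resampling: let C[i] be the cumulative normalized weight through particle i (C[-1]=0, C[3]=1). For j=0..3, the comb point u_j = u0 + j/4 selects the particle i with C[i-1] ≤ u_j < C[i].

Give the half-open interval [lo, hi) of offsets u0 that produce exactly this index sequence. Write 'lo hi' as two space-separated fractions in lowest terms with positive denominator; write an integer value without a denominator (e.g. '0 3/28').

0 1/18

C = [2/9, 2/9, 5/9, 1]
j=0 picked index 0: u0 ∈ [0, 2/9)
j=1 picked index 2: u0 ∈ [-1/36, 11/36)
j=2 picked index 2: u0 ∈ [-5/18, 1/18)
j=3 picked index 3: u0 ∈ [-7/36, 1/4)
intersection: [0, 1/18)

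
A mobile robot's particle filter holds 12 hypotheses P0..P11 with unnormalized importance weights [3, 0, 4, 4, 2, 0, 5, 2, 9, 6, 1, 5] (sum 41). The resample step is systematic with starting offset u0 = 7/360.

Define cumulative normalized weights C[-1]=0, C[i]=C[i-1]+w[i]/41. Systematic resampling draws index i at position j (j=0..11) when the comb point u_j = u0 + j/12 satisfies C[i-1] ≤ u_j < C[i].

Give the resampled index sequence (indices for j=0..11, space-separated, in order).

C = [3/41, 3/41, 7/41, 11/41, 13/41, 13/41, 18/41, 20/41, 29/41, 35/41, 36/41, 1]
j=0: u_0=7/360 ∈ [0, 3/41) → index 0
j=1: u_1=37/360 ∈ [3/41, 7/41) → index 2
j=2: u_2=67/360 ∈ [7/41, 11/41) → index 3
j=3: u_3=97/360 ∈ [11/41, 13/41) → index 4
j=4: u_4=127/360 ∈ [13/41, 18/41) → index 6
j=5: u_5=157/360 ∈ [13/41, 18/41) → index 6
j=6: u_6=187/360 ∈ [20/41, 29/41) → index 8
j=7: u_7=217/360 ∈ [20/41, 29/41) → index 8
j=8: u_8=247/360 ∈ [20/41, 29/41) → index 8
j=9: u_9=277/360 ∈ [29/41, 35/41) → index 9
j=10: u_10=307/360 ∈ [29/41, 35/41) → index 9
j=11: u_11=337/360 ∈ [36/41, 1) → index 11

0 2 3 4 6 6 8 8 8 9 9 11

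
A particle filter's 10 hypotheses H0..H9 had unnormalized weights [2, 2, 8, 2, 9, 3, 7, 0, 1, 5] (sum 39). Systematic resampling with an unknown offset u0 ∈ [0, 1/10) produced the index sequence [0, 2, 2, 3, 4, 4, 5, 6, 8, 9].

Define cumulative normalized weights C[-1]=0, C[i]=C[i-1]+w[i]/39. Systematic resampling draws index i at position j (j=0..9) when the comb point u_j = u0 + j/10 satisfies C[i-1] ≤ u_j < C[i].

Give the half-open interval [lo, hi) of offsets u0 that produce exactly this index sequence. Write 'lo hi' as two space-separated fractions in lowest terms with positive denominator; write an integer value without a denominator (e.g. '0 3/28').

C = [2/39, 4/39, 4/13, 14/39, 23/39, 2/3, 11/13, 11/13, 34/39, 1]
j=0 picked index 0: u0 ∈ [0, 2/39)
j=1 picked index 2: u0 ∈ [1/390, 27/130)
j=2 picked index 2: u0 ∈ [-19/195, 7/65)
j=3 picked index 3: u0 ∈ [1/130, 23/390)
j=4 picked index 4: u0 ∈ [-8/195, 37/195)
j=5 picked index 4: u0 ∈ [-11/78, 7/78)
j=6 picked index 5: u0 ∈ [-2/195, 1/15)
j=7 picked index 6: u0 ∈ [-1/30, 19/130)
j=8 picked index 8: u0 ∈ [3/65, 14/195)
j=9 picked index 9: u0 ∈ [-11/390, 1/10)
intersection: [3/65, 2/39)

3/65 2/39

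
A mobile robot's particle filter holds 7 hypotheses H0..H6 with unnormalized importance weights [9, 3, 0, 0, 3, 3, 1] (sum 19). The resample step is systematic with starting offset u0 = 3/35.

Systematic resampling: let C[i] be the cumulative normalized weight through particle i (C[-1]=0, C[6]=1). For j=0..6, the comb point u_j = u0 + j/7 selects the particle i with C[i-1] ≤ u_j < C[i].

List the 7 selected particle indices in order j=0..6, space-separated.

C = [9/19, 12/19, 12/19, 12/19, 15/19, 18/19, 1]
j=0: u_0=3/35 ∈ [0, 9/19) → index 0
j=1: u_1=8/35 ∈ [0, 9/19) → index 0
j=2: u_2=13/35 ∈ [0, 9/19) → index 0
j=3: u_3=18/35 ∈ [9/19, 12/19) → index 1
j=4: u_4=23/35 ∈ [12/19, 15/19) → index 4
j=5: u_5=4/5 ∈ [15/19, 18/19) → index 5
j=6: u_6=33/35 ∈ [15/19, 18/19) → index 5

0 0 0 1 4 5 5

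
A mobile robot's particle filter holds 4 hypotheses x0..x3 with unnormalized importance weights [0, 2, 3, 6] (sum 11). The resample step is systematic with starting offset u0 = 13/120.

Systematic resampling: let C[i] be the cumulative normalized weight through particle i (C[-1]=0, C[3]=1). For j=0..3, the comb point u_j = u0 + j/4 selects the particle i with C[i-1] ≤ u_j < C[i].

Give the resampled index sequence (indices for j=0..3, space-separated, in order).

C = [0, 2/11, 5/11, 1]
j=0: u_0=13/120 ∈ [0, 2/11) → index 1
j=1: u_1=43/120 ∈ [2/11, 5/11) → index 2
j=2: u_2=73/120 ∈ [5/11, 1) → index 3
j=3: u_3=103/120 ∈ [5/11, 1) → index 3

1 2 3 3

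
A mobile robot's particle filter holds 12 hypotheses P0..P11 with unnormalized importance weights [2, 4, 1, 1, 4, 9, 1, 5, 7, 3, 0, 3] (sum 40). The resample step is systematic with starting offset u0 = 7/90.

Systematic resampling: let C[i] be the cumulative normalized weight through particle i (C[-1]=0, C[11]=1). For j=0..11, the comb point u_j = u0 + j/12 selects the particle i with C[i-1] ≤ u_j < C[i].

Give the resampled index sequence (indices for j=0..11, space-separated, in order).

C = [1/20, 3/20, 7/40, 1/5, 3/10, 21/40, 11/20, 27/40, 17/20, 37/40, 37/40, 1]
j=0: u_0=7/90 ∈ [1/20, 3/20) → index 1
j=1: u_1=29/180 ∈ [3/20, 7/40) → index 2
j=2: u_2=11/45 ∈ [1/5, 3/10) → index 4
j=3: u_3=59/180 ∈ [3/10, 21/40) → index 5
j=4: u_4=37/90 ∈ [3/10, 21/40) → index 5
j=5: u_5=89/180 ∈ [3/10, 21/40) → index 5
j=6: u_6=26/45 ∈ [11/20, 27/40) → index 7
j=7: u_7=119/180 ∈ [11/20, 27/40) → index 7
j=8: u_8=67/90 ∈ [27/40, 17/20) → index 8
j=9: u_9=149/180 ∈ [27/40, 17/20) → index 8
j=10: u_10=41/45 ∈ [17/20, 37/40) → index 9
j=11: u_11=179/180 ∈ [37/40, 1) → index 11

1 2 4 5 5 5 7 7 8 8 9 11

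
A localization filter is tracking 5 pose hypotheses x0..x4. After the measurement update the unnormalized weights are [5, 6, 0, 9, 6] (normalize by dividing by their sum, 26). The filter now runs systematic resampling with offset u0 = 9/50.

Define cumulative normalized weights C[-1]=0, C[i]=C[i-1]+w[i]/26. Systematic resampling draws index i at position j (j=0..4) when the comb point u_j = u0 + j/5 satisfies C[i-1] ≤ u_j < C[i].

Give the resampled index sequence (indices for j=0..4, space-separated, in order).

C = [5/26, 11/26, 11/26, 10/13, 1]
j=0: u_0=9/50 ∈ [0, 5/26) → index 0
j=1: u_1=19/50 ∈ [5/26, 11/26) → index 1
j=2: u_2=29/50 ∈ [11/26, 10/13) → index 3
j=3: u_3=39/50 ∈ [10/13, 1) → index 4
j=4: u_4=49/50 ∈ [10/13, 1) → index 4

0 1 3 4 4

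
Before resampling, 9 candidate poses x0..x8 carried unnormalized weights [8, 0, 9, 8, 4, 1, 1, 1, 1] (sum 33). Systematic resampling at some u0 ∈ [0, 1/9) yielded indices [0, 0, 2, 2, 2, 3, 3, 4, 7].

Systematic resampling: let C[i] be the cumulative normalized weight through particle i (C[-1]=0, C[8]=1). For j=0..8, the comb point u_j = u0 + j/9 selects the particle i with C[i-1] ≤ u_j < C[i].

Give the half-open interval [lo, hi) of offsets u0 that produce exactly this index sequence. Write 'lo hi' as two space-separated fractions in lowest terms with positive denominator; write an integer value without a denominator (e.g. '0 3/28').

C = [8/33, 8/33, 17/33, 25/33, 29/33, 10/11, 31/33, 32/33, 1]
j=0 picked index 0: u0 ∈ [0, 8/33)
j=1 picked index 0: u0 ∈ [-1/9, 13/99)
j=2 picked index 2: u0 ∈ [2/99, 29/99)
j=3 picked index 2: u0 ∈ [-1/11, 2/11)
j=4 picked index 2: u0 ∈ [-20/99, 7/99)
j=5 picked index 3: u0 ∈ [-4/99, 20/99)
j=6 picked index 3: u0 ∈ [-5/33, 1/11)
j=7 picked index 4: u0 ∈ [-2/99, 10/99)
j=8 picked index 7: u0 ∈ [5/99, 8/99)
intersection: [5/99, 7/99)

5/99 7/99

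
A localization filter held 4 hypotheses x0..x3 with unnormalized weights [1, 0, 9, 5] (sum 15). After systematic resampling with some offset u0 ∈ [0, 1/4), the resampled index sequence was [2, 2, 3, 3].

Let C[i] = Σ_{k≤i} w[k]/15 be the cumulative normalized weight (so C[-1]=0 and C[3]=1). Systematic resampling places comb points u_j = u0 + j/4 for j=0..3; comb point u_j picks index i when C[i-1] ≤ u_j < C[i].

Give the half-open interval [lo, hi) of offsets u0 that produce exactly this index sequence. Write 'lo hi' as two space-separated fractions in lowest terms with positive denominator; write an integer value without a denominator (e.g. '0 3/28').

C = [1/15, 1/15, 2/3, 1]
j=0 picked index 2: u0 ∈ [1/15, 2/3)
j=1 picked index 2: u0 ∈ [-11/60, 5/12)
j=2 picked index 3: u0 ∈ [1/6, 1/2)
j=3 picked index 3: u0 ∈ [-1/12, 1/4)
intersection: [1/6, 1/4)

1/6 1/4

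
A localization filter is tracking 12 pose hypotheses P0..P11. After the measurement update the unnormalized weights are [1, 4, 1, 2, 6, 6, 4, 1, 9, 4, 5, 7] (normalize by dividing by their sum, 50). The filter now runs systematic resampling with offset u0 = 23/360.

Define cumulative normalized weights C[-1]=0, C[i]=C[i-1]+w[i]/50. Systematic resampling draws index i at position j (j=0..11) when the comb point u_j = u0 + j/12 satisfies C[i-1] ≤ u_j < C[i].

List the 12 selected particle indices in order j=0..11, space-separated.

1 3 4 5 5 7 8 8 9 10 11 11

C = [1/50, 1/10, 3/25, 4/25, 7/25, 2/5, 12/25, 1/2, 17/25, 19/25, 43/50, 1]
j=0: u_0=23/360 ∈ [1/50, 1/10) → index 1
j=1: u_1=53/360 ∈ [3/25, 4/25) → index 3
j=2: u_2=83/360 ∈ [4/25, 7/25) → index 4
j=3: u_3=113/360 ∈ [7/25, 2/5) → index 5
j=4: u_4=143/360 ∈ [7/25, 2/5) → index 5
j=5: u_5=173/360 ∈ [12/25, 1/2) → index 7
j=6: u_6=203/360 ∈ [1/2, 17/25) → index 8
j=7: u_7=233/360 ∈ [1/2, 17/25) → index 8
j=8: u_8=263/360 ∈ [17/25, 19/25) → index 9
j=9: u_9=293/360 ∈ [19/25, 43/50) → index 10
j=10: u_10=323/360 ∈ [43/50, 1) → index 11
j=11: u_11=353/360 ∈ [43/50, 1) → index 11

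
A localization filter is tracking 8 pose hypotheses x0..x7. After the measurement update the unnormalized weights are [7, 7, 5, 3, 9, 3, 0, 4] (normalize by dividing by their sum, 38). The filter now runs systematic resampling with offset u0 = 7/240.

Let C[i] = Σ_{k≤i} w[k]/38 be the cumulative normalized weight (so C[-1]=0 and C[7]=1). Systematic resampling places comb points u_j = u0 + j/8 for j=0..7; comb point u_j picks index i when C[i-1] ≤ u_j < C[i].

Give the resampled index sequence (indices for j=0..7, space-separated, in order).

C = [7/38, 7/19, 1/2, 11/19, 31/38, 17/19, 17/19, 1]
j=0: u_0=7/240 ∈ [0, 7/38) → index 0
j=1: u_1=37/240 ∈ [0, 7/38) → index 0
j=2: u_2=67/240 ∈ [7/38, 7/19) → index 1
j=3: u_3=97/240 ∈ [7/19, 1/2) → index 2
j=4: u_4=127/240 ∈ [1/2, 11/19) → index 3
j=5: u_5=157/240 ∈ [11/19, 31/38) → index 4
j=6: u_6=187/240 ∈ [11/19, 31/38) → index 4
j=7: u_7=217/240 ∈ [17/19, 1) → index 7

0 0 1 2 3 4 4 7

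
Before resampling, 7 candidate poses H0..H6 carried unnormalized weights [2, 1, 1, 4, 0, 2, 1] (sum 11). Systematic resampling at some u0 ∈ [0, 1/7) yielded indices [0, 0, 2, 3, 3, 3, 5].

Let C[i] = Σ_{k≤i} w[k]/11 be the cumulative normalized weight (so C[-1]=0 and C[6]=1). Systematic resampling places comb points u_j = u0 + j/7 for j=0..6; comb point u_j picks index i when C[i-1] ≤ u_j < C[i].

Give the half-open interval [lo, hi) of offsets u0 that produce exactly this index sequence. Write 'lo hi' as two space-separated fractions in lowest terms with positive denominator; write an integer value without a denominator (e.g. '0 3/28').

C = [2/11, 3/11, 4/11, 8/11, 8/11, 10/11, 1]
j=0 picked index 0: u0 ∈ [0, 2/11)
j=1 picked index 0: u0 ∈ [-1/7, 3/77)
j=2 picked index 2: u0 ∈ [-1/77, 6/77)
j=3 picked index 3: u0 ∈ [-5/77, 23/77)
j=4 picked index 3: u0 ∈ [-16/77, 12/77)
j=5 picked index 3: u0 ∈ [-27/77, 1/77)
j=6 picked index 5: u0 ∈ [-10/77, 4/77)
intersection: [0, 1/77)

0 1/77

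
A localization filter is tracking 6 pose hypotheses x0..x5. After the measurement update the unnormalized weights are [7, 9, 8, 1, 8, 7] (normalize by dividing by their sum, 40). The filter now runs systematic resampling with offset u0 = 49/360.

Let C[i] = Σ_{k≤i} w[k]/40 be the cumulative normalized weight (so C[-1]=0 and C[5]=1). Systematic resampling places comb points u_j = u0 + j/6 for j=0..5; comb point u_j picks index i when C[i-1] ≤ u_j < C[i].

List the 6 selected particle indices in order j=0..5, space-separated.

0 1 2 4 4 5

C = [7/40, 2/5, 3/5, 5/8, 33/40, 1]
j=0: u_0=49/360 ∈ [0, 7/40) → index 0
j=1: u_1=109/360 ∈ [7/40, 2/5) → index 1
j=2: u_2=169/360 ∈ [2/5, 3/5) → index 2
j=3: u_3=229/360 ∈ [5/8, 33/40) → index 4
j=4: u_4=289/360 ∈ [5/8, 33/40) → index 4
j=5: u_5=349/360 ∈ [33/40, 1) → index 5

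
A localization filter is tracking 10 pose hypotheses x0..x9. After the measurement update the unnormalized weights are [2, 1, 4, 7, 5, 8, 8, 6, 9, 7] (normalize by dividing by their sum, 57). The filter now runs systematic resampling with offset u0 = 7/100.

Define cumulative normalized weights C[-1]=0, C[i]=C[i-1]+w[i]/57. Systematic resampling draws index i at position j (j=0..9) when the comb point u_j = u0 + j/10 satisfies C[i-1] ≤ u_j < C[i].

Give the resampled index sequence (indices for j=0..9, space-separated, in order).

C = [2/57, 1/19, 7/57, 14/57, 1/3, 9/19, 35/57, 41/57, 50/57, 1]
j=0: u_0=7/100 ∈ [1/19, 7/57) → index 2
j=1: u_1=17/100 ∈ [7/57, 14/57) → index 3
j=2: u_2=27/100 ∈ [14/57, 1/3) → index 4
j=3: u_3=37/100 ∈ [1/3, 9/19) → index 5
j=4: u_4=47/100 ∈ [1/3, 9/19) → index 5
j=5: u_5=57/100 ∈ [9/19, 35/57) → index 6
j=6: u_6=67/100 ∈ [35/57, 41/57) → index 7
j=7: u_7=77/100 ∈ [41/57, 50/57) → index 8
j=8: u_8=87/100 ∈ [41/57, 50/57) → index 8
j=9: u_9=97/100 ∈ [50/57, 1) → index 9

2 3 4 5 5 6 7 8 8 9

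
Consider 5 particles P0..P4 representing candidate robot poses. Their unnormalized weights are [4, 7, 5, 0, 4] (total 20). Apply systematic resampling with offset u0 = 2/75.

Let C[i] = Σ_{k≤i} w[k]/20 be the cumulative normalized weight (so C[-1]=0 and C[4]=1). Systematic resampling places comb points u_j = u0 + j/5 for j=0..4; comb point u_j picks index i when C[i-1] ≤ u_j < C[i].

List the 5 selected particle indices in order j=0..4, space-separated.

C = [1/5, 11/20, 4/5, 4/5, 1]
j=0: u_0=2/75 ∈ [0, 1/5) → index 0
j=1: u_1=17/75 ∈ [1/5, 11/20) → index 1
j=2: u_2=32/75 ∈ [1/5, 11/20) → index 1
j=3: u_3=47/75 ∈ [11/20, 4/5) → index 2
j=4: u_4=62/75 ∈ [4/5, 1) → index 4

0 1 1 2 4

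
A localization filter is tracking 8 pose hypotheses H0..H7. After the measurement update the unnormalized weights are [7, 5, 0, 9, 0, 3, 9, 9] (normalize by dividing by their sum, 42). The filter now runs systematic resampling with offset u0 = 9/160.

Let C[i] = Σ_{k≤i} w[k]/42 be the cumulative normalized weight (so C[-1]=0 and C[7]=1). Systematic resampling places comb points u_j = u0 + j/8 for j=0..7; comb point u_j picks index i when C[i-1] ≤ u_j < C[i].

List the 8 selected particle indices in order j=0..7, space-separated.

0 1 3 3 5 6 7 7

C = [1/6, 2/7, 2/7, 1/2, 1/2, 4/7, 11/14, 1]
j=0: u_0=9/160 ∈ [0, 1/6) → index 0
j=1: u_1=29/160 ∈ [1/6, 2/7) → index 1
j=2: u_2=49/160 ∈ [2/7, 1/2) → index 3
j=3: u_3=69/160 ∈ [2/7, 1/2) → index 3
j=4: u_4=89/160 ∈ [1/2, 4/7) → index 5
j=5: u_5=109/160 ∈ [4/7, 11/14) → index 6
j=6: u_6=129/160 ∈ [11/14, 1) → index 7
j=7: u_7=149/160 ∈ [11/14, 1) → index 7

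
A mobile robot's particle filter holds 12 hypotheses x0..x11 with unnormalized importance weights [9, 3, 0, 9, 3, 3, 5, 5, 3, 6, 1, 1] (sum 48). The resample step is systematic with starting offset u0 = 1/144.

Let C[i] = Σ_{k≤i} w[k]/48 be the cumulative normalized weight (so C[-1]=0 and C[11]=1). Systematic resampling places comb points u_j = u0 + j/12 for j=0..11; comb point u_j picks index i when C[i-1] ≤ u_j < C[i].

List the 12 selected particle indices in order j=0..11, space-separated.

C = [3/16, 1/4, 1/4, 7/16, 1/2, 9/16, 2/3, 37/48, 5/6, 23/24, 47/48, 1]
j=0: u_0=1/144 ∈ [0, 3/16) → index 0
j=1: u_1=13/144 ∈ [0, 3/16) → index 0
j=2: u_2=25/144 ∈ [0, 3/16) → index 0
j=3: u_3=37/144 ∈ [1/4, 7/16) → index 3
j=4: u_4=49/144 ∈ [1/4, 7/16) → index 3
j=5: u_5=61/144 ∈ [1/4, 7/16) → index 3
j=6: u_6=73/144 ∈ [1/2, 9/16) → index 5
j=7: u_7=85/144 ∈ [9/16, 2/3) → index 6
j=8: u_8=97/144 ∈ [2/3, 37/48) → index 7
j=9: u_9=109/144 ∈ [2/3, 37/48) → index 7
j=10: u_10=121/144 ∈ [5/6, 23/24) → index 9
j=11: u_11=133/144 ∈ [5/6, 23/24) → index 9

0 0 0 3 3 3 5 6 7 7 9 9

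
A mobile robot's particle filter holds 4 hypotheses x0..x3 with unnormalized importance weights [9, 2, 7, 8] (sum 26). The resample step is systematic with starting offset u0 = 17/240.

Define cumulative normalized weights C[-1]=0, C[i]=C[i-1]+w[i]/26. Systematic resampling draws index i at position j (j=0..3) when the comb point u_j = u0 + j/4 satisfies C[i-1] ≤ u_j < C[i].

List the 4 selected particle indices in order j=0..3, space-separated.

0 0 2 3

C = [9/26, 11/26, 9/13, 1]
j=0: u_0=17/240 ∈ [0, 9/26) → index 0
j=1: u_1=77/240 ∈ [0, 9/26) → index 0
j=2: u_2=137/240 ∈ [11/26, 9/13) → index 2
j=3: u_3=197/240 ∈ [9/13, 1) → index 3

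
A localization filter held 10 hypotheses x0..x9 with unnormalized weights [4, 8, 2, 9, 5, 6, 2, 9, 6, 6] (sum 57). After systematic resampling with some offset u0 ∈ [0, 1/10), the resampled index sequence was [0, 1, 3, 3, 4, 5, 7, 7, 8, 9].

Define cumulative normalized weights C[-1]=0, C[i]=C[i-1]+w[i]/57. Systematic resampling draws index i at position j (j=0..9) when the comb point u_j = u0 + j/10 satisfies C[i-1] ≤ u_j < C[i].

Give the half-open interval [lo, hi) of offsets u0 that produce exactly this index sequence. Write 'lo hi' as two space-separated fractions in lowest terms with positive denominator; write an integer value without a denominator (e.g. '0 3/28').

13/285 4/57

C = [4/57, 4/19, 14/57, 23/57, 28/57, 34/57, 12/19, 15/19, 17/19, 1]
j=0 picked index 0: u0 ∈ [0, 4/57)
j=1 picked index 1: u0 ∈ [-17/570, 21/190)
j=2 picked index 3: u0 ∈ [13/285, 58/285)
j=3 picked index 3: u0 ∈ [-31/570, 59/570)
j=4 picked index 4: u0 ∈ [1/285, 26/285)
j=5 picked index 5: u0 ∈ [-1/114, 11/114)
j=6 picked index 7: u0 ∈ [3/95, 18/95)
j=7 picked index 7: u0 ∈ [-13/190, 17/190)
j=8 picked index 8: u0 ∈ [-1/95, 9/95)
j=9 picked index 9: u0 ∈ [-1/190, 1/10)
intersection: [13/285, 4/57)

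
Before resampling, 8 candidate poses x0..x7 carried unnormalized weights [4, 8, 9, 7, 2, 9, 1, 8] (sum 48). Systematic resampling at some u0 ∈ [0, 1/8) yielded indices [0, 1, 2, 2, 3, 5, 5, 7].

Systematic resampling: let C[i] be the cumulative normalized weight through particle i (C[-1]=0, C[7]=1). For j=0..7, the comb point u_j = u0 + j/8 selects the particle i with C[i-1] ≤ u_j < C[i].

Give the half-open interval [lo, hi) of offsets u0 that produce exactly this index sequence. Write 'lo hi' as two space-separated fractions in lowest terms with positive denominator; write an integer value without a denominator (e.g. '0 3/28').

0 1/16

C = [1/12, 1/4, 7/16, 7/12, 5/8, 13/16, 5/6, 1]
j=0 picked index 0: u0 ∈ [0, 1/12)
j=1 picked index 1: u0 ∈ [-1/24, 1/8)
j=2 picked index 2: u0 ∈ [0, 3/16)
j=3 picked index 2: u0 ∈ [-1/8, 1/16)
j=4 picked index 3: u0 ∈ [-1/16, 1/12)
j=5 picked index 5: u0 ∈ [0, 3/16)
j=6 picked index 5: u0 ∈ [-1/8, 1/16)
j=7 picked index 7: u0 ∈ [-1/24, 1/8)
intersection: [0, 1/16)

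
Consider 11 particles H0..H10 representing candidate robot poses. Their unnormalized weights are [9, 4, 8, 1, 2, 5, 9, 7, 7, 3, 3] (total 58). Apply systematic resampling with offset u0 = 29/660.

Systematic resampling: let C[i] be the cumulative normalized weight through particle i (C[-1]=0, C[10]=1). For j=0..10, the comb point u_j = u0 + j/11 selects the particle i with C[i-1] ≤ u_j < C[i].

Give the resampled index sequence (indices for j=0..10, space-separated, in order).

C = [9/58, 13/58, 21/58, 11/29, 12/29, 1/2, 19/29, 45/58, 26/29, 55/58, 1]
j=0: u_0=29/660 ∈ [0, 9/58) → index 0
j=1: u_1=89/660 ∈ [0, 9/58) → index 0
j=2: u_2=149/660 ∈ [13/58, 21/58) → index 2
j=3: u_3=19/60 ∈ [13/58, 21/58) → index 2
j=4: u_4=269/660 ∈ [11/29, 12/29) → index 4
j=5: u_5=329/660 ∈ [12/29, 1/2) → index 5
j=6: u_6=389/660 ∈ [1/2, 19/29) → index 6
j=7: u_7=449/660 ∈ [19/29, 45/58) → index 7
j=8: u_8=509/660 ∈ [19/29, 45/58) → index 7
j=9: u_9=569/660 ∈ [45/58, 26/29) → index 8
j=10: u_10=629/660 ∈ [55/58, 1) → index 10

0 0 2 2 4 5 6 7 7 8 10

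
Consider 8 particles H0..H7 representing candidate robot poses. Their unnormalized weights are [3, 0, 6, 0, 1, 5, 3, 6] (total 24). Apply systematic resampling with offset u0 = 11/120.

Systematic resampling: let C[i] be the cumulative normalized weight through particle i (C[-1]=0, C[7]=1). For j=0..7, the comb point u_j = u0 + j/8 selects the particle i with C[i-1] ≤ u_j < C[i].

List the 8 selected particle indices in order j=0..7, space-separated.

C = [1/8, 1/8, 3/8, 3/8, 5/12, 5/8, 3/4, 1]
j=0: u_0=11/120 ∈ [0, 1/8) → index 0
j=1: u_1=13/60 ∈ [1/8, 3/8) → index 2
j=2: u_2=41/120 ∈ [1/8, 3/8) → index 2
j=3: u_3=7/15 ∈ [5/12, 5/8) → index 5
j=4: u_4=71/120 ∈ [5/12, 5/8) → index 5
j=5: u_5=43/60 ∈ [5/8, 3/4) → index 6
j=6: u_6=101/120 ∈ [3/4, 1) → index 7
j=7: u_7=29/30 ∈ [3/4, 1) → index 7

0 2 2 5 5 6 7 7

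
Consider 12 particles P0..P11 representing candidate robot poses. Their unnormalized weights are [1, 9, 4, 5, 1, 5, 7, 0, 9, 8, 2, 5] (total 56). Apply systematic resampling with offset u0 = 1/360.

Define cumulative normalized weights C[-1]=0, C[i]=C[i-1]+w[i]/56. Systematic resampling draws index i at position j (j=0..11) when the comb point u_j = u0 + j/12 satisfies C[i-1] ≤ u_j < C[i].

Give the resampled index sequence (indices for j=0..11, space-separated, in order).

C = [1/56, 5/28, 1/4, 19/56, 5/14, 25/56, 4/7, 4/7, 41/56, 7/8, 51/56, 1]
j=0: u_0=1/360 ∈ [0, 1/56) → index 0
j=1: u_1=31/360 ∈ [1/56, 5/28) → index 1
j=2: u_2=61/360 ∈ [1/56, 5/28) → index 1
j=3: u_3=91/360 ∈ [1/4, 19/56) → index 3
j=4: u_4=121/360 ∈ [1/4, 19/56) → index 3
j=5: u_5=151/360 ∈ [5/14, 25/56) → index 5
j=6: u_6=181/360 ∈ [25/56, 4/7) → index 6
j=7: u_7=211/360 ∈ [4/7, 41/56) → index 8
j=8: u_8=241/360 ∈ [4/7, 41/56) → index 8
j=9: u_9=271/360 ∈ [41/56, 7/8) → index 9
j=10: u_10=301/360 ∈ [41/56, 7/8) → index 9
j=11: u_11=331/360 ∈ [51/56, 1) → index 11

0 1 1 3 3 5 6 8 8 9 9 11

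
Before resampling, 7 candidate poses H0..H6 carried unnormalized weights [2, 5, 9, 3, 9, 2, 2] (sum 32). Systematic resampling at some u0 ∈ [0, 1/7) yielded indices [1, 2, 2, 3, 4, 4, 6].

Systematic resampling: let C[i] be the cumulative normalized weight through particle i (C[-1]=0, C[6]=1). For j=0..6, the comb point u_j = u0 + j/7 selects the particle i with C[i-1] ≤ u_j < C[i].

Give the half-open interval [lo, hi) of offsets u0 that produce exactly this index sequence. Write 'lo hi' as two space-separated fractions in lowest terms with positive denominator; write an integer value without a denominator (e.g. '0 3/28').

C = [1/16, 7/32, 1/2, 19/32, 7/8, 15/16, 1]
j=0 picked index 1: u0 ∈ [1/16, 7/32)
j=1 picked index 2: u0 ∈ [17/224, 5/14)
j=2 picked index 2: u0 ∈ [-15/224, 3/14)
j=3 picked index 3: u0 ∈ [1/14, 37/224)
j=4 picked index 4: u0 ∈ [5/224, 17/56)
j=5 picked index 4: u0 ∈ [-27/224, 9/56)
j=6 picked index 6: u0 ∈ [9/112, 1/7)
intersection: [9/112, 1/7)

9/112 1/7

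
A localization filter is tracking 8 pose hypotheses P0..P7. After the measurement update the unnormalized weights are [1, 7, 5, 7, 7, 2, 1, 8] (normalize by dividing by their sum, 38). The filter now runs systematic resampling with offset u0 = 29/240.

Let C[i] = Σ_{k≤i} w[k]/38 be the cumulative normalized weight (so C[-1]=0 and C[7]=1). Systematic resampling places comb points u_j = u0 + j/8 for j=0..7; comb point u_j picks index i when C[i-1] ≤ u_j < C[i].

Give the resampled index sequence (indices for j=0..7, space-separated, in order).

1 2 3 3 4 5 7 7

C = [1/38, 4/19, 13/38, 10/19, 27/38, 29/38, 15/19, 1]
j=0: u_0=29/240 ∈ [1/38, 4/19) → index 1
j=1: u_1=59/240 ∈ [4/19, 13/38) → index 2
j=2: u_2=89/240 ∈ [13/38, 10/19) → index 3
j=3: u_3=119/240 ∈ [13/38, 10/19) → index 3
j=4: u_4=149/240 ∈ [10/19, 27/38) → index 4
j=5: u_5=179/240 ∈ [27/38, 29/38) → index 5
j=6: u_6=209/240 ∈ [15/19, 1) → index 7
j=7: u_7=239/240 ∈ [15/19, 1) → index 7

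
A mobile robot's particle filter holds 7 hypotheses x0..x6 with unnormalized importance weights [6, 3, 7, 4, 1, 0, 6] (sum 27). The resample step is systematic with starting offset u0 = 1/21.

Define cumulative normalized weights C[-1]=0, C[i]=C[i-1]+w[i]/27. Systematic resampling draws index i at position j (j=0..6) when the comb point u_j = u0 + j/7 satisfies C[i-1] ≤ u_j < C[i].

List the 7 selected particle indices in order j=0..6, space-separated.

0 0 2 2 3 4 6

C = [2/9, 1/3, 16/27, 20/27, 7/9, 7/9, 1]
j=0: u_0=1/21 ∈ [0, 2/9) → index 0
j=1: u_1=4/21 ∈ [0, 2/9) → index 0
j=2: u_2=1/3 ∈ [1/3, 16/27) → index 2
j=3: u_3=10/21 ∈ [1/3, 16/27) → index 2
j=4: u_4=13/21 ∈ [16/27, 20/27) → index 3
j=5: u_5=16/21 ∈ [20/27, 7/9) → index 4
j=6: u_6=19/21 ∈ [7/9, 1) → index 6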